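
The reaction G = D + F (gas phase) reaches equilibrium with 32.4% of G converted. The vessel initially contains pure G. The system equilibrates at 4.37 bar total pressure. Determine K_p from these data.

K_p = 0.513 bar

Let X = conversion of G (basis 1 mol G); extent of reaction ξ = X.
Species balance: n_G = 1 − X; n_D = X; n_F = X.
Summing: n_T = 1 + X.
At X = 0.324: n_G = 0.676, n_D = 0.324, n_F = 0.324, n_T = 1.32.
p_i = (n_i/n_T)·P. K_p = p_D p_F / (p_G) = 0.513 bar.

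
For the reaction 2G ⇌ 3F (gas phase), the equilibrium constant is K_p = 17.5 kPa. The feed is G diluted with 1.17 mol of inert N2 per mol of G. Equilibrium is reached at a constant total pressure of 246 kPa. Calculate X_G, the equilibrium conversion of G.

Take 1 mol G as basis and let X be its fractional conversion, so ξ = 0.5X.
Species balance: n_G = 1 − X; n_F = 1.5X; n_I = 1.17 (inert).
n_T = Σnᵢ = 2.17 + 0.5X.
Mole fractions y_i = n_i/n_T; K_p = p_F^3 / (p_G^2) with p_i = y_i·P.
Equating to 17.5 kPa and solving on 0 < X < 1: X = 0.291.

X = 0.291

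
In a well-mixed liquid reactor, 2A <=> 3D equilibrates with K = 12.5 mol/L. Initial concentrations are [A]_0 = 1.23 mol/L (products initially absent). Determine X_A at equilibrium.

Let X = conversion of A; extent ξ = 1.23X/2 mol/L.
Concentrations: [A] = 1.23 − 1.23X; [D] = 1.84X.
K = [D]^3 / ([A]^2).
Solving K = 12.5 for X ∈ (0,1): X = 0.678.

X = 0.678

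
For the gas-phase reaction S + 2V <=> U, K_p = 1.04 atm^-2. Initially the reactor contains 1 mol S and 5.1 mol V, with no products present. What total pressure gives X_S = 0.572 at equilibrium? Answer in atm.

Let X = conversion of S (basis 1 mol S); extent of reaction ξ = X.
Moles: n_S = 1 − X; n_V = 5.1 − 2X; n_U = X.
Summing: n_T = 6.1 − 2X.
K_p = p_U / (p_S p_V^2) with p_i = (n_i/n_T)·P.
At X = 0.572: the mole-fraction product g(X) = Π y_i^ν_i = 2.098. Since K_p = g(X)·P^{-2}, P = (g/K_p)^(1/2) = (2.098/1.04)^(1/2) = 1.42 atm.

P = 1.42 atm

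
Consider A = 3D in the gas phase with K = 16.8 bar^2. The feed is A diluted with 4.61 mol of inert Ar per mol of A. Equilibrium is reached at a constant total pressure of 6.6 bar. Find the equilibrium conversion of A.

X = 0.630

Let X = conversion of A (basis 1 mol A); extent of reaction ξ = X.
At extent ξ: n_A = 1 − X; n_D = 3X; n_I = 4.61 (inert).
Total moles n_T = 5.61 + 2X.
Mole fractions y_i = n_i/n_T; K = p_D^3 / (p_A) with p_i = y_i·P.
Equating to 16.8 bar^2 and solving on 0 < X < 1: X = 0.630.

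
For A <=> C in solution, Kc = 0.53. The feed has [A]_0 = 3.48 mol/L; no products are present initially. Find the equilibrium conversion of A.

X = 0.346

Let X = conversion of A; extent ξ = 3.48·X mol/L.
Concentrations: [A] = 3.48 − 3.48X; [C] = 3.48X.
Kc = [C] / ([A]).
Solving Kc = 0.53 for X ∈ (0,1): X = 0.346.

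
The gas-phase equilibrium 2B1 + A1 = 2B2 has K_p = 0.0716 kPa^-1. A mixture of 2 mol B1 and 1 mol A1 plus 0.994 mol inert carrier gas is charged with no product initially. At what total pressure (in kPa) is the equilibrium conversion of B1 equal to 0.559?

Basis: 2 mol B1 initially; let X = conversion of B1. Extent ξ = X.
Moles: n_B1 = 2 − 2X; n_A1 = 1 − X; n_B2 = 2X; n_I = 0.994 (inert).
Summing: n_T = 3.99 − X.
K_p = p_B2^2 / (p_B1^2 p_A1) with p_i = (n_i/n_T)·P.
At X = 0.559: the mole-fraction product g(X) = Π y_i^ν_i = 12.52. Since K_p = g(X)·P^{-1}, P = (g/K_p)^(1/1) = (12.52/0.0716)^(1/1) = 175 kPa.

P = 175 kPa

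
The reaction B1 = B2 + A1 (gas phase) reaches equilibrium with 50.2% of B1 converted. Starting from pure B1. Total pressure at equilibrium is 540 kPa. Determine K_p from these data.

K_p = 182 kPa

Let X = conversion of B1 (basis 1 mol B1); extent of reaction ξ = X.
At extent ξ: n_B1 = 1 − X; n_B2 = X; n_A1 = X.
n_T = Σnᵢ = 1 + X.
At X = 0.502: n_B1 = 0.498, n_B2 = 0.502, n_A1 = 0.502, n_T = 1.5.
p_i = (n_i/n_T)·P. K_p = p_B2 p_A1 / (p_B1) = 182 kPa.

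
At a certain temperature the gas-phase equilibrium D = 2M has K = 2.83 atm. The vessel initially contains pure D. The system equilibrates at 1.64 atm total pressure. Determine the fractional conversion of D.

X = 0.549

Take 1 mol D as basis and let X be its fractional conversion, so ξ = X.
At extent ξ: n_D = 1 − X; n_M = 2X.
n_T = Σnᵢ = 1 + X.
With p_i = (n_i/n_T)P, K = p_M^2 / (p_D).
Substituting and setting equal to 2.83 atm gives a polynomial in X; the root in (0,1) is X = 0.549.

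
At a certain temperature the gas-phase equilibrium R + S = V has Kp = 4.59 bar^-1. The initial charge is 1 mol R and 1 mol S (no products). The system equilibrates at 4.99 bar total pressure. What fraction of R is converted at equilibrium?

X = 0.795

Take 1 mol R as basis and let X be its fractional conversion, so ξ = X.
Species balance: n_R = 1 − X; n_S = 1 − X; n_V = X.
Total moles n_T = 2 − X.
Mole fractions y_i = n_i/n_T; Kp = p_V / (p_R p_S) with p_i = y_i·P.
This yields a degree-2 equation in X; solving on (0,1), X = 0.795.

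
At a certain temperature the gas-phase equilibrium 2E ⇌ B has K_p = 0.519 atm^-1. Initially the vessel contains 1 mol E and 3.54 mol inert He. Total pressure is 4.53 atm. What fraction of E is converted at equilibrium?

Take 1 mol E as basis and let X be its fractional conversion, so ξ = 0.5X.
At extent ξ: n_E = 1 − X; n_B = 0.5X; n_I = 3.54 (inert).
Summing: n_T = 4.54 − 0.5X.
y_i = n_i/n_T, p_i = y_i·P. K_p = p_B / (p_E^2).
Setting this equal to 0.519 atm^-1 and taking the physical root (0 < X < 1) gives X = 0.396.

X = 0.396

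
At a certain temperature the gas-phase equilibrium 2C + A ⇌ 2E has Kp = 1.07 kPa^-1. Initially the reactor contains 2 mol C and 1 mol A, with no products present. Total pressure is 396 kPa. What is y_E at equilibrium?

y_E = 0.786

Take 2 mol C as basis and let X be its fractional conversion, so ξ = X.
Mole table: n_C = 2 − 2X; n_A = 1 − X; n_E = 2X.
Summing: n_T = 3 − X.
With p_i = (n_i/n_T)P, Kp = p_E^2 / (p_C^2 p_A).
Substituting and setting equal to 1.07 kPa^-1 gives a polynomial in X; the root in (0,1) is X = 0.846.
Then n_E = 1.69, n_T = 2.15, so y_E = 0.786.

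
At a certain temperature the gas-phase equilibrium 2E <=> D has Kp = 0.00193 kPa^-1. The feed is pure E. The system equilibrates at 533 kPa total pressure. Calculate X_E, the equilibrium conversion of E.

Let X = conversion of E (basis 1 mol E); extent of reaction ξ = 0.5X.
Moles: n_E = 1 − X; n_D = 0.5X.
Summing: n_T = 1 − 0.5X.
With p_i = (n_i/n_T)P, Kp = p_D / (p_E^2).
Equating to 0.00193 kPa^-1 and solving on 0 < X < 1: X = 0.558.

X = 0.558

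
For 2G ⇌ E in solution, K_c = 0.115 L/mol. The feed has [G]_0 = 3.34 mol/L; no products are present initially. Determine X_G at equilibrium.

X = 0.337

Let X = conversion of G; extent ξ = 3.34X/2 mol/L.
Concentrations: [G] = 3.34 − 3.34X; [E] = 1.67X.
K_c = [E] / ([G]^2).
Equating to 0.115 L/mol: the physical root is X = 0.337.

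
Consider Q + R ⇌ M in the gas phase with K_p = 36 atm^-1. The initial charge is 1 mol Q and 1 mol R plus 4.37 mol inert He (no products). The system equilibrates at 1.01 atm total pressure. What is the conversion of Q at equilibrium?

Take 1 mol Q as basis and let X be its fractional conversion, so ξ = X.
Moles: n_Q = 1 − X; n_R = 1 − X; n_M = X; n_I = 4.37 (inert).
Summing: n_T = 6.37 − X.
With p_i = (n_i/n_T)P, K_p = p_M / (p_Q p_R).
Equating to 36 atm^-1 and solving on 0 < X < 1: X = 0.675.

X = 0.675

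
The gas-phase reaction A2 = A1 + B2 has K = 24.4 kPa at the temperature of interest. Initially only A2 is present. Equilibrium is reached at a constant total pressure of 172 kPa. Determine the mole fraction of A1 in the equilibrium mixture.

y_A1 = 0.261

Basis: 1 mol A2 initially; let X = conversion of A2. Extent ξ = X.
At extent ξ: n_A2 = 1 − X; n_A1 = X; n_B2 = X.
Total moles n_T = 1 + X.
With p_i = (n_i/n_T)P, K = p_A1 p_B2 / (p_A2).
Setting this equal to 24.4 kPa and taking the physical root (0 < X < 1) gives X = 0.352.
Then n_A1 = 0.352, n_T = 1.35, so y_A1 = 0.261.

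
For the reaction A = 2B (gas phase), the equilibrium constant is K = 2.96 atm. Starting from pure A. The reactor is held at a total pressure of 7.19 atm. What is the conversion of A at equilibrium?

X = 0.305

Take 1 mol A as basis and let X be its fractional conversion, so ξ = X.
Species balance: n_A = 1 − X; n_B = 2X.
Summing: n_T = 1 + X.
Mole fractions y_i = n_i/n_T; K = p_B^2 / (p_A) with p_i = y_i·P.
Setting this equal to 2.96 atm and taking the physical root (0 < X < 1) gives X = 0.305.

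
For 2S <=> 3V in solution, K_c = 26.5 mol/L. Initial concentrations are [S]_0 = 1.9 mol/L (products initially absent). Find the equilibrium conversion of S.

X = 0.707

Let X = conversion of S; extent ξ = 1.9X/2 mol/L.
Concentrations: [S] = 1.9 − 1.9X; [V] = 2.85X.
K_c = [V]^3 / ([S]^2).
This equals 26.5 at X = 0.707 (the root in 0 < X < 1).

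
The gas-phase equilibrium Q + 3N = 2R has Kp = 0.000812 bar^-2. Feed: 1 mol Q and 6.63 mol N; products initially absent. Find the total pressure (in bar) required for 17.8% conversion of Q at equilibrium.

Basis: 1 mol Q initially; let X = conversion of Q. Extent ξ = X.
At extent ξ: n_Q = 1 − X; n_N = 6.63 − 3X; n_R = 2X.
n_T = Σnᵢ = 7.63 − 2X.
Kp = p_R^2 / (p_Q p_N^3) with p_i = (n_i/n_T)·P.
At X = 0.178: the mole-fraction product g(X) = Π y_i^ν_i = 0.03601. Since Kp = g(X)·P^{-2}, P = (g/Kp)^(1/2) = (0.03601/0.000812)^(1/2) = 6.66 bar.

P = 6.66 bar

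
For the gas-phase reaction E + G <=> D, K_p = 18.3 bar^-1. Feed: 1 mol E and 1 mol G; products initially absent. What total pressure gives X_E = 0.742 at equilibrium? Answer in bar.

Basis: 1 mol E initially; let X = conversion of E. Extent ξ = X.
Mole table: n_E = 1 − X; n_G = 1 − X; n_D = X.
n_T = Σnᵢ = 2 − X.
K_p = p_D / (p_E p_G) with p_i = (n_i/n_T)·P.
At X = 0.742: the mole-fraction product g(X) = Π y_i^ν_i = 14.02. Since K_p = g(X)·P^{-1}, P = (g/K_p)^(1/1) = (14.02/18.3)^(1/1) = 0.766 bar.

P = 0.766 bar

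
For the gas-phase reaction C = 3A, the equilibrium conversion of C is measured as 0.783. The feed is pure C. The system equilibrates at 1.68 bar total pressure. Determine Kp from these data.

Basis: 1 mol C initially; let X = conversion of C. Extent ξ = X.
Moles: n_C = 1 − X; n_A = 3X.
n_T = Σnᵢ = 1 + 2X.
At X = 0.783: n_C = 0.217, n_A = 2.35, n_T = 2.57.
p_i = (n_i/n_T)·P. Kp = p_A^3 / (p_C) = 25.6 bar^2.

Kp = 25.6 bar^2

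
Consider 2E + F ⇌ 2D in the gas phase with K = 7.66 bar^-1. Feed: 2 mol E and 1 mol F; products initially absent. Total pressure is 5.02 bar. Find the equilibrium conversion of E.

X = 0.693

Take 2 mol E as basis and let X be its fractional conversion, so ξ = X.
Species balance: n_E = 2 − 2X; n_F = 1 − X; n_D = 2X.
n_T = Σnᵢ = 3 − X.
With p_i = (n_i/n_T)P, K = p_D^2 / (p_E^2 p_F).
Equating to 7.66 bar^-1 and solving on 0 < X < 1: X = 0.693.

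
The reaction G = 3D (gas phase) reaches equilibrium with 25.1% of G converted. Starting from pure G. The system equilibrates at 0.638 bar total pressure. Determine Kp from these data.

Let X = conversion of G (basis 1 mol G); extent of reaction ξ = X.
Species balance: n_G = 1 − X; n_D = 3X.
Summing: n_T = 1 + 2X.
At X = 0.251: n_G = 0.749, n_D = 0.753, n_T = 1.5.
p_i = (n_i/n_T)·P. Kp = p_D^3 / (p_G) = 0.103 bar^2.

Kp = 0.103 bar^2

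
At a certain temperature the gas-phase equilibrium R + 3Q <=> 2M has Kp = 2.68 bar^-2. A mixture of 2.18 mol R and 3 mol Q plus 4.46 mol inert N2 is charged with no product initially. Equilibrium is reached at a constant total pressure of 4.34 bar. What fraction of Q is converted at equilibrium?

X = 0.626

Basis: 3 mol Q initially; let X = conversion of Q. Extent ξ = X.
Mole table: n_R = 2.18 − X; n_Q = 3 − 3X; n_M = 2X; n_I = 4.46 (inert).
Total moles n_T = 9.64 − 2X.
With p_i = (n_i/n_T)P, Kp = p_M^2 / (p_R p_Q^3).
Equating to 2.68 bar^-2 and solving on 0 < X < 1: X = 0.626.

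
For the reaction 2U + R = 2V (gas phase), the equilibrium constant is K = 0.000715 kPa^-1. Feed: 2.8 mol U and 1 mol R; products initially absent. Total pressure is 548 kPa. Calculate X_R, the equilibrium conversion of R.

X = 0.305

Take 1 mol R as basis and let X be its fractional conversion, so ξ = X.
Moles: n_U = 2.8 − 2X; n_R = 1 − X; n_V = 2X.
Total moles n_T = 3.8 − X.
With p_i = (n_i/n_T)P, K = p_V^2 / (p_U^2 p_R).
Setting this equal to 0.000715 kPa^-1 and taking the physical root (0 < X < 1) gives X = 0.305.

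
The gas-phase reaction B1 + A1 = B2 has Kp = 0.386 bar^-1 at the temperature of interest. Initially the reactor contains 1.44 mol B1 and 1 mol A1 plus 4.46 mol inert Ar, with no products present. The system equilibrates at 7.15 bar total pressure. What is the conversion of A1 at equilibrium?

X = 0.320

Basis: 1 mol A1 initially; let X = conversion of A1. Extent ξ = X.
At extent ξ: n_B1 = 1.44 − X; n_A1 = 1 − X; n_B2 = X; n_I = 4.46 (inert).
Total moles n_T = 6.9 − X.
Mole fractions y_i = n_i/n_T; Kp = p_B2 / (p_B1 p_A1) with p_i = y_i·P.
Equating to 0.386 bar^-1 and solving on 0 < X < 1: X = 0.320.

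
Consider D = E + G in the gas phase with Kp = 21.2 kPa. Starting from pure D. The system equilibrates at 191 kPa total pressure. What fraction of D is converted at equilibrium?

Let X = conversion of D (basis 1 mol D); extent of reaction ξ = X.
Moles: n_D = 1 − X; n_E = X; n_G = X.
Total moles n_T = 1 + X.
With p_i = (n_i/n_T)P, Kp = p_E p_G / (p_D).
This yields a degree-2 equation in X; solving on (0,1), X = 0.316.

X = 0.316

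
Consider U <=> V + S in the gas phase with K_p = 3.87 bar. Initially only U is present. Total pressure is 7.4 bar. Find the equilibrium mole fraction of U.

y_U = 0.261

Let X = conversion of U (basis 1 mol U); extent of reaction ξ = X.
Mole table: n_U = 1 − X; n_V = X; n_S = X.
n_T = Σnᵢ = 1 + X.
With p_i = (n_i/n_T)P, K_p = p_V p_S / (p_U).
This yields a degree-2 equation in X; solving on (0,1), X = 0.586.
Then n_U = 0.414, n_T = 1.59, so y_U = 0.261.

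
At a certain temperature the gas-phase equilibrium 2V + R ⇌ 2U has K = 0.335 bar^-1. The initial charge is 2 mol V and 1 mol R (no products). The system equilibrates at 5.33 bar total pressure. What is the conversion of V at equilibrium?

X = 0.392

Let X = conversion of V (basis 2 mol V); extent of reaction ξ = X.
Mole table: n_V = 2 − 2X; n_R = 1 − X; n_U = 2X.
n_T = Σnᵢ = 3 − X.
With p_i = (n_i/n_T)P, K = p_U^2 / (p_V^2 p_R).
Setting this equal to 0.335 bar^-1 and taking the physical root (0 < X < 1) gives X = 0.392.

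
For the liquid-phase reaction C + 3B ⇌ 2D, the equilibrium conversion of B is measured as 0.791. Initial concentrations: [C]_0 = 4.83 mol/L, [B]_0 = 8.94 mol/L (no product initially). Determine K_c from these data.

Let X = conversion of B.
Concentrations: [C] = 4.83 − 2.98X; [B] = 8.94 − 8.94X; [D] = 5.96X.
At X = 0.791: [C] = 2.47, [B] = 1.87, [D] = 4.71.
K_c = [D]^2 / ([C] [B]^3) = 1.38 (mol/L)^-2.

K_c = 1.38 (mol/L)^-2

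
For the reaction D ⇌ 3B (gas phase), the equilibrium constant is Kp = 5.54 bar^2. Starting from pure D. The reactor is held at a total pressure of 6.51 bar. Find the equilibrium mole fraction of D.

Let X = conversion of D (basis 1 mol D); extent of reaction ξ = X.
At extent ξ: n_D = 1 − X; n_B = 3X.
Total moles n_T = 1 + 2X.
y_i = n_i/n_T, p_i = y_i·P. Kp = p_B^3 / (p_D).
Equating to 5.54 bar^2 and solving on 0 < X < 1: X = 0.196.
Then n_D = 0.804, n_T = 1.39, so y_D = 0.577.

y_D = 0.577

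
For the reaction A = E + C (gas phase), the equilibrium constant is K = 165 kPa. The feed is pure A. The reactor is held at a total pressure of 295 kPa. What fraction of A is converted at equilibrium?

X = 0.599

Take 1 mol A as basis and let X be its fractional conversion, so ξ = X.
Mole table: n_A = 1 − X; n_E = X; n_C = X.
Summing: n_T = 1 + X.
With p_i = (n_i/n_T)P, K = p_E p_C / (p_A).
Substituting and setting equal to 165 kPa gives a polynomial in X; the root in (0,1) is X = 0.599.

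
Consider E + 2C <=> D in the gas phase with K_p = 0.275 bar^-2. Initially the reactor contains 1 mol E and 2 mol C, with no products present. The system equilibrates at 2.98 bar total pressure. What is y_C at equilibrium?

Let X = conversion of E (basis 1 mol E); extent of reaction ξ = X.
Moles: n_E = 1 − X; n_C = 2 − 2X; n_D = X.
Total moles n_T = 3 − 2X.
Mole fractions y_i = n_i/n_T; K_p = p_D / (p_E p_C^2) with p_i = y_i·P.
Equating to 0.275 bar^-2 and solving on 0 < X < 1: X = 0.415.
Then n_C = 1.17, n_T = 2.17, so y_C = 0.539.

y_C = 0.539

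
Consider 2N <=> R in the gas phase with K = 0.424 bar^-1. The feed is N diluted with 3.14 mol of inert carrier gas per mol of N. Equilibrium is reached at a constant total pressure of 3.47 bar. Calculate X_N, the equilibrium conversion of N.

Let X = conversion of N (basis 1 mol N); extent of reaction ξ = 0.5X.
Species balance: n_N = 1 − X; n_R = 0.5X; n_I = 3.14 (inert).
n_T = Σnᵢ = 4.14 − 0.5X.
Mole fractions y_i = n_i/n_T; K = p_R / (p_N^2) with p_i = y_i·P.
Substituting and setting equal to 0.424 bar^-1 gives a polynomial in X; the root in (0,1) is X = 0.331.

X = 0.331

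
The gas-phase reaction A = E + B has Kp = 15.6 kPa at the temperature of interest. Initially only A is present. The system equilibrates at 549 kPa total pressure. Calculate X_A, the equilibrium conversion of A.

X = 0.166

Take 1 mol A as basis and let X be its fractional conversion, so ξ = X.
Moles: n_A = 1 − X; n_E = X; n_B = X.
n_T = Σnᵢ = 1 + X.
With p_i = (n_i/n_T)P, Kp = p_E p_B / (p_A).
Setting this equal to 15.6 kPa and taking the physical root (0 < X < 1) gives X = 0.166.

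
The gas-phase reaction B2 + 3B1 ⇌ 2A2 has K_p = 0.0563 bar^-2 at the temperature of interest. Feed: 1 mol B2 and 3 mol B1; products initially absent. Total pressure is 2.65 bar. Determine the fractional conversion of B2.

Let X = conversion of B2 (basis 1 mol B2); extent of reaction ξ = X.
Species balance: n_B2 = 1 − X; n_B1 = 3 − 3X; n_A2 = 2X.
Total moles n_T = 4 − 2X.
Mole fractions y_i = n_i/n_T; K_p = p_A2^2 / (p_B2 p_B1^3) with p_i = y_i·P.
Equating to 0.0563 bar^-2 and solving on 0 < X < 1: X = 0.258.

X = 0.258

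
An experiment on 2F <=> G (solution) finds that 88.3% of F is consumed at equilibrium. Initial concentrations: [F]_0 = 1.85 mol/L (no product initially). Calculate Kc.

Kc = 17.4 L/mol

Let X = conversion of F.
Concentrations: [F] = 1.85 − 1.85X; [G] = 0.925X.
At X = 0.883: [F] = 0.216, [G] = 0.817.
Kc = [G] / ([F]^2) = 17.4 L/mol.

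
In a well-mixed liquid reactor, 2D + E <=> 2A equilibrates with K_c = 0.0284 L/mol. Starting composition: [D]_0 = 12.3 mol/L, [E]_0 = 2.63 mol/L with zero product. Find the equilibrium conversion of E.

Let X = conversion of E; extent ξ = 2.63·X mol/L.
Concentrations: [D] = 12.3 − 5.26X; [E] = 2.63 − 2.63X; [A] = 5.26X.
K_c = [A]^2 / ([D]^2 [E]).
Solving K_c = 0.0284 for X ∈ (0,1): X = 0.407.

X = 0.407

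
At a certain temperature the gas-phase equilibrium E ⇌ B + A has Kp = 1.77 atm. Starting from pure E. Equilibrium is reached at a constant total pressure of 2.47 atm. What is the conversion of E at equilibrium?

Take 1 mol E as basis and let X be its fractional conversion, so ξ = X.
Species balance: n_E = 1 − X; n_B = X; n_A = X.
n_T = Σnᵢ = 1 + X.
Mole fractions y_i = n_i/n_T; Kp = p_B p_A / (p_E) with p_i = y_i·P.
Equating to 1.77 atm and solving on 0 < X < 1: X = 0.646.

X = 0.646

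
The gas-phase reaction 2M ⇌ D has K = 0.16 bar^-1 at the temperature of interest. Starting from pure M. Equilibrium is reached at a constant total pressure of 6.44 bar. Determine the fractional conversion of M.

Basis: 1 mol M initially; let X = conversion of M. Extent ξ = 0.5X.
At extent ξ: n_M = 1 − X; n_D = 0.5X.
Summing: n_T = 1 − 0.5X.
Mole fractions y_i = n_i/n_T; K = p_D / (p_M^2) with p_i = y_i·P.
This yields a degree-2 equation in X; solving on (0,1), X = 0.558.

X = 0.558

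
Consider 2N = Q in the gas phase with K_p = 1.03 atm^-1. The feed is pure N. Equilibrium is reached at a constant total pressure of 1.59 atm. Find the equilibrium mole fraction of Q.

y_Q = 0.466

Let X = conversion of N (basis 1 mol N); extent of reaction ξ = 0.5X.
At extent ξ: n_N = 1 − X; n_Q = 0.5X.
Total moles n_T = 1 − 0.5X.
y_i = n_i/n_T, p_i = y_i·P. K_p = p_Q / (p_N^2).
Equating to 1.03 atm^-1 and solving on 0 < X < 1: X = 0.636.
Then n_Q = 0.318, n_T = 0.682, so y_Q = 0.466.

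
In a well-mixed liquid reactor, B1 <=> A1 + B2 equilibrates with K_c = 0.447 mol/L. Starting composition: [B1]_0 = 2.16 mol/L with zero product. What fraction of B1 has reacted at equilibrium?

X = 0.363

Let X = conversion of B1; extent ξ = 2.16·X mol/L.
Concentrations: [B1] = 2.16 − 2.16X; [A1] = 2.16X; [B2] = 2.16X.
K_c = [A1] [B2] / ([B1]).
Equating to 0.447 mol/L: the physical root is X = 0.363.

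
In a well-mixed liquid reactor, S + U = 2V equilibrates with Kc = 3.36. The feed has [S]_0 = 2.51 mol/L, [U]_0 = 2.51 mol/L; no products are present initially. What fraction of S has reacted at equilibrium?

X = 0.478

Let X = conversion of S; extent ξ = 2.51·X mol/L.
Concentrations: [S] = 2.51 − 2.51X; [U] = 2.51 − 2.51X; [V] = 5.02X.
Kc = [V]^2 / ([S] [U]).
Equating to 3.36: the physical root is X = 0.478.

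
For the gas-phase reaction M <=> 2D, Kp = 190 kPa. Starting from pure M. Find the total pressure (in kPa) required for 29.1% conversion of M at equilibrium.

P = 513 kPa

Basis: 1 mol M initially; let X = conversion of M. Extent ξ = X.
Mole table: n_M = 1 − X; n_D = 2X.
Total moles n_T = 1 + X.
Kp = p_D^2 / (p_M) with p_i = (n_i/n_T)·P.
At X = 0.291: the mole-fraction product g(X) = Π y_i^ν_i = 0.3701. Since Kp = g(X)·P^{1}, P = (Kp/g)^(1/1) = (190/0.3701)^(1/1) = 513 kPa.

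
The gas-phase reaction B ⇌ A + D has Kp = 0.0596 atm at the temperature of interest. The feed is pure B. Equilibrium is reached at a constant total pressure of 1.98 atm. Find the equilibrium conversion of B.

Take 1 mol B as basis and let X be its fractional conversion, so ξ = X.
Moles: n_B = 1 − X; n_A = X; n_D = X.
Total moles n_T = 1 + X.
Mole fractions y_i = n_i/n_T; Kp = p_A p_D / (p_B) with p_i = y_i·P.
Substituting and setting equal to 0.0596 atm gives a polynomial in X; the root in (0,1) is X = 0.171.

X = 0.171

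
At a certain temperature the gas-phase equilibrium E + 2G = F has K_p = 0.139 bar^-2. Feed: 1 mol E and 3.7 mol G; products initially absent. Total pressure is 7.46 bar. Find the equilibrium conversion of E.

Basis: 1 mol E initially; let X = conversion of E. Extent ξ = X.
At extent ξ: n_E = 1 − X; n_G = 3.7 − 2X; n_F = X.
Summing: n_T = 4.7 − 2X.
With p_i = (n_i/n_T)P, K_p = p_F / (p_E p_G^2).
Equating to 0.139 bar^-2 and solving on 0 < X < 1: X = 0.782.

X = 0.782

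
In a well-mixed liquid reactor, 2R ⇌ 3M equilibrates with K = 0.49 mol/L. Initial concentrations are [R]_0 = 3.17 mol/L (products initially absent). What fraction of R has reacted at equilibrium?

Let X = conversion of R; extent ξ = 3.17X/2 mol/L.
Concentrations: [R] = 3.17 − 3.17X; [M] = 4.75X.
K = [M]^3 / ([R]^2).
Equating to 0.49 mol/L: the physical root is X = 0.286.

X = 0.286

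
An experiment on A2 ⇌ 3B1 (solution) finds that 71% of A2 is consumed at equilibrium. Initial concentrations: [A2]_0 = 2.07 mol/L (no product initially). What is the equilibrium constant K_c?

Let X = conversion of A2.
Concentrations: [A2] = 2.07 − 2.07X; [B1] = 6.21X.
At X = 0.71: [A2] = 0.6, [B1] = 4.41.
K_c = [B1]^3 / ([A2]) = 143 (mol/L)^2.

K_c = 143 (mol/L)^2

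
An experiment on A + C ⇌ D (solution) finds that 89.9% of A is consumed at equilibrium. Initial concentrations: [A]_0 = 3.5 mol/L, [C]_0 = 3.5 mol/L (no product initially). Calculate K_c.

K_c = 25.2 L/mol

Let X = conversion of A.
Concentrations: [A] = 3.5 − 3.5X; [C] = 3.5 − 3.5X; [D] = 3.5X.
At X = 0.899: [A] = 0.353, [C] = 0.353, [D] = 3.15.
K_c = [D] / ([A] [C]) = 25.2 L/mol.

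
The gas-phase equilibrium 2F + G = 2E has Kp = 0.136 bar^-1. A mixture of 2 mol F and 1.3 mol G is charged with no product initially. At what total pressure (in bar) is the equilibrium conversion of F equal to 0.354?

P = 6.88 bar

Let X = conversion of F (basis 2 mol F); extent of reaction ξ = X.
Moles: n_F = 2 − 2X; n_G = 1.3 − X; n_E = 2X.
n_T = Σnᵢ = 3.3 − X.
Kp = p_E^2 / (p_F^2 p_G) with p_i = (n_i/n_T)·P.
At X = 0.354: the mole-fraction product g(X) = Π y_i^ν_i = 0.9352. Since Kp = g(X)·P^{-1}, P = (g/Kp)^(1/1) = (0.9352/0.136)^(1/1) = 6.88 bar.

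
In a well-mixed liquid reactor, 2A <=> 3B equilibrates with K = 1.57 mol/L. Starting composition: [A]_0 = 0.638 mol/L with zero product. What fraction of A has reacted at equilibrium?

Let X = conversion of A; extent ξ = 0.638X/2 mol/L.
Concentrations: [A] = 0.638 − 0.638X; [B] = 0.957X.
K = [B]^3 / ([A]^2).
Setting equal to 1.57 and solving for X on (0,1) gives X = 0.538.

X = 0.538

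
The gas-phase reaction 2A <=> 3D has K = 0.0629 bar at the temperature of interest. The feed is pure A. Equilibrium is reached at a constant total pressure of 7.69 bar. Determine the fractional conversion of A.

X = 0.125

Let X = conversion of A (basis 1 mol A); extent of reaction ξ = 0.5X.
Mole table: n_A = 1 − X; n_D = 1.5X.
n_T = Σnᵢ = 1 + 0.5X.
y_i = n_i/n_T, p_i = y_i·P. K = p_D^3 / (p_A^2).
This yields a degree-3 equation in X; solving on (0,1), X = 0.125.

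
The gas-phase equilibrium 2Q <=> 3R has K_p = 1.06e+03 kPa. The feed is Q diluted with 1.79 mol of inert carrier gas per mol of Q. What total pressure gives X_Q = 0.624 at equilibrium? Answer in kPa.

P = 567 kPa

Basis: 1 mol Q initially; let X = conversion of Q. Extent ξ = 0.5X.
Moles: n_Q = 1 − X; n_R = 1.5X; n_I = 1.79 (inert).
Total moles n_T = 2.79 + 0.5X.
K_p = p_R^3 / (p_Q^2) with p_i = (n_i/n_T)·P.
At X = 0.624: the mole-fraction product g(X) = Π y_i^ν_i = 1.87. Since K_p = g(X)·P^{1}, P = (K_p/g)^(1/1) = (1.06e+03/1.87)^(1/1) = 567 kPa.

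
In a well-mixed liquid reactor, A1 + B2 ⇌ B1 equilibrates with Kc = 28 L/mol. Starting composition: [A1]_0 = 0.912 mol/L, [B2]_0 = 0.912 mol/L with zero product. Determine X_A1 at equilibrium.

Let X = conversion of A1; extent ξ = 0.912·X mol/L.
Concentrations: [A1] = 0.912 − 0.912X; [B2] = 0.912 − 0.912X; [B1] = 0.912X.
Kc = [B1] / ([A1] [B2]).
Solving Kc = 28 for X ∈ (0,1): X = 0.821.

X = 0.821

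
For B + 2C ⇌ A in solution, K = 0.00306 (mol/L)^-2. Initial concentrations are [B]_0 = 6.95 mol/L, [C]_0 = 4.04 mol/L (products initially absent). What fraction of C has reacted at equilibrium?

X = 0.126

Let X = conversion of C; extent ξ = 4.04X/2 mol/L.
Concentrations: [B] = 6.95 − 2.02X; [C] = 4.04 − 4.04X; [A] = 2.02X.
K = [A] / ([B] [C]^2).
Setting equal to 0.00306 and solving for X on (0,1) gives X = 0.126.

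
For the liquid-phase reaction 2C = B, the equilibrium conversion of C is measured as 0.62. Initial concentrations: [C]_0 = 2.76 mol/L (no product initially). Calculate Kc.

Let X = conversion of C.
Concentrations: [C] = 2.76 − 2.76X; [B] = 1.38X.
At X = 0.62: [C] = 1.05, [B] = 0.856.
Kc = [B] / ([C]^2) = 0.778 L/mol.

Kc = 0.778 L/mol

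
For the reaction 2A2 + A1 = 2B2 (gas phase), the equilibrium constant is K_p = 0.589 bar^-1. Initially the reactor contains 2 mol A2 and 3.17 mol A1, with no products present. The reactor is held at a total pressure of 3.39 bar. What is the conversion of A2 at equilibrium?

X = 0.516

Basis: 2 mol A2 initially; let X = conversion of A2. Extent ξ = X.
Mole table: n_A2 = 2 − 2X; n_A1 = 3.17 − X; n_B2 = 2X.
n_T = Σnᵢ = 5.17 − X.
y_i = n_i/n_T, p_i = y_i·P. K_p = p_B2^2 / (p_A2^2 p_A1).
Substituting and setting equal to 0.589 bar^-1 gives a polynomial in X; the root in (0,1) is X = 0.516.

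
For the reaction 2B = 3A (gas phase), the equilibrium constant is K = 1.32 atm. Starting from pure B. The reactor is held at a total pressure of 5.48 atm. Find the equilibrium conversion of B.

X = 0.333

Let X = conversion of B (basis 1 mol B); extent of reaction ξ = 0.5X.
At extent ξ: n_B = 1 − X; n_A = 1.5X.
Summing: n_T = 1 + 0.5X.
Mole fractions y_i = n_i/n_T; K = p_A^3 / (p_B^2) with p_i = y_i·P.
Setting this equal to 1.32 atm and taking the physical root (0 < X < 1) gives X = 0.333.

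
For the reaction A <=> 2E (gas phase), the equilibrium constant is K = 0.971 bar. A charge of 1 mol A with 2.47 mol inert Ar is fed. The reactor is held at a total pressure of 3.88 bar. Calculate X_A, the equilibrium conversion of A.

X = 0.385

Take 1 mol A as basis and let X be its fractional conversion, so ξ = X.
Species balance: n_A = 1 − X; n_E = 2X; n_I = 2.47 (inert).
Summing: n_T = 3.47 + X.
y_i = n_i/n_T, p_i = y_i·P. K = p_E^2 / (p_A).
Substituting and setting equal to 0.971 bar gives a polynomial in X; the root in (0,1) is X = 0.385.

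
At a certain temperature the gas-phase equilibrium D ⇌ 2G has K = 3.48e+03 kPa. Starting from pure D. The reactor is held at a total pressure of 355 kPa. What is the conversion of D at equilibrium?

Take 1 mol D as basis and let X be its fractional conversion, so ξ = X.
At extent ξ: n_D = 1 − X; n_G = 2X.
Summing: n_T = 1 + X.
With p_i = (n_i/n_T)P, K = p_G^2 / (p_D).
Substituting and setting equal to 3.48e+03 kPa gives a polynomial in X; the root in (0,1) is X = 0.843.

X = 0.843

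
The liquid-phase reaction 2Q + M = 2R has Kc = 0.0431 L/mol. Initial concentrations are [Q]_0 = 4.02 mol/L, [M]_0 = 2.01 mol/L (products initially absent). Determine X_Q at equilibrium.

X = 0.208

Let X = conversion of Q; extent ξ = 4.02X/2 mol/L.
Concentrations: [Q] = 4.02 − 4.02X; [M] = 2.01 − 2.01X; [R] = 4.02X.
Kc = [R]^2 / ([Q]^2 [M]).
Solving Kc = 0.0431 for X ∈ (0,1): X = 0.208.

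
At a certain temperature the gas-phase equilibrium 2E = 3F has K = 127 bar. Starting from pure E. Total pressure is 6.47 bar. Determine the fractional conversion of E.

X = 0.764

Basis: 1 mol E initially; let X = conversion of E. Extent ξ = 0.5X.
Mole table: n_E = 1 − X; n_F = 1.5X.
n_T = Σnᵢ = 1 + 0.5X.
y_i = n_i/n_T, p_i = y_i·P. K = p_F^3 / (p_E^2).
Setting this equal to 127 bar and taking the physical root (0 < X < 1) gives X = 0.764.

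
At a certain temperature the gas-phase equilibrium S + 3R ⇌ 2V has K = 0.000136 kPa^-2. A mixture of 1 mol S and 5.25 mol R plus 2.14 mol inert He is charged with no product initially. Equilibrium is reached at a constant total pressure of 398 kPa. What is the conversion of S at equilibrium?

X = 0.783

Take 1 mol S as basis and let X be its fractional conversion, so ξ = X.
Mole table: n_S = 1 − X; n_R = 5.25 − 3X; n_V = 2X; n_I = 2.14 (inert).
Summing: n_T = 8.39 − 2X.
y_i = n_i/n_T, p_i = y_i·P. K = p_V^2 / (p_S p_R^3).
This yields a degree-4 equation in X; solving on (0,1), X = 0.783.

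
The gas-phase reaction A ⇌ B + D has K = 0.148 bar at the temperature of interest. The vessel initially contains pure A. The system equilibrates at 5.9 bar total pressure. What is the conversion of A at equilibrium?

Basis: 1 mol A initially; let X = conversion of A. Extent ξ = X.
At extent ξ: n_A = 1 − X; n_B = X; n_D = X.
Total moles n_T = 1 + X.
Mole fractions y_i = n_i/n_T; K = p_B p_D / (p_A) with p_i = y_i·P.
This yields a degree-2 equation in X; solving on (0,1), X = 0.156.

X = 0.156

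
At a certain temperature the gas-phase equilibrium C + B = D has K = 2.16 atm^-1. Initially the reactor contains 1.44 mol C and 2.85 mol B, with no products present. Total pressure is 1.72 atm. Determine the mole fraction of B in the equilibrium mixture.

Take 1.44 mol C as basis and let X be its fractional conversion, so ξ = 1.44X.
Species balance: n_C = 1.44 − 1.44X; n_B = 2.85 − 1.44X; n_D = 1.44X.
Total moles n_T = 4.29 − 1.44X.
Mole fractions y_i = n_i/n_T; K = p_D / (p_C p_B) with p_i = y_i·P.
This yields a degree-2 equation in X; solving on (0,1), X = 0.678.
Then n_B = 1.87, n_T = 3.31, so y_B = 0.566.

y_B = 0.566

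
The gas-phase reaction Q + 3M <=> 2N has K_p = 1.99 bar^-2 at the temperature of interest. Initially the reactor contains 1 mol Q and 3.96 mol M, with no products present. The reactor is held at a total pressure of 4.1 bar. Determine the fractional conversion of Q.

Let X = conversion of Q (basis 1 mol Q); extent of reaction ξ = X.
Species balance: n_Q = 1 − X; n_M = 3.96 − 3X; n_N = 2X.
n_T = Σnᵢ = 4.96 − 2X.
With p_i = (n_i/n_T)P, K_p = p_N^2 / (p_Q p_M^3).
Substituting and setting equal to 1.99 bar^-2 gives a polynomial in X; the root in (0,1) is X = 0.789.

X = 0.789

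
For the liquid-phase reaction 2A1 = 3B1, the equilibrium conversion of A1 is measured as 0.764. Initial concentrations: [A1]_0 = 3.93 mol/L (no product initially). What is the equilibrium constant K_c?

Let X = conversion of A1.
Concentrations: [A1] = 3.93 − 3.93X; [B1] = 5.9X.
At X = 0.764: [A1] = 0.927, [B1] = 4.5.
K_c = [B1]^3 / ([A1]^2) = 106 mol/L.

K_c = 106 mol/L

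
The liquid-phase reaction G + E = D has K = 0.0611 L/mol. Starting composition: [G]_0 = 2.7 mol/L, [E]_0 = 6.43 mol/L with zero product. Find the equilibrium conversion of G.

Let X = conversion of G; extent ξ = 2.7·X mol/L.
Concentrations: [G] = 2.7 − 2.7X; [E] = 6.43 − 2.7X; [D] = 2.7X.
K = [D] / ([G] [E]).
This equals 0.0611 at X = 0.259 (the root in 0 < X < 1).

X = 0.259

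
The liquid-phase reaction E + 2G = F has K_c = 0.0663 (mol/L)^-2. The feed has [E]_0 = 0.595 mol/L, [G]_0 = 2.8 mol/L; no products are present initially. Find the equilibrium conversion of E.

Let X = conversion of E; extent ξ = 0.595·X mol/L.
Concentrations: [E] = 0.595 − 0.595X; [G] = 2.8 − 1.19X; [F] = 0.595X.
K_c = [F] / ([E] [G]^2).
This equals 0.0663 at X = 0.286 (the root in 0 < X < 1).

X = 0.286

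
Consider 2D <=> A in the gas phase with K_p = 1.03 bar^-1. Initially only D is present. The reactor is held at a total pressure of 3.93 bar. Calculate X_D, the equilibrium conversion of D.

Take 1 mol D as basis and let X be its fractional conversion, so ξ = 0.5X.
Mole table: n_D = 1 − X; n_A = 0.5X.
Total moles n_T = 1 − 0.5X.
With p_i = (n_i/n_T)P, K_p = p_A / (p_D^2).
Setting this equal to 1.03 bar^-1 and taking the physical root (0 < X < 1) gives X = 0.759.

X = 0.759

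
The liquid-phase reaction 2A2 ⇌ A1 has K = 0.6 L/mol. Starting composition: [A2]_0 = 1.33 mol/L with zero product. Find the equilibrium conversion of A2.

X = 0.462

Let X = conversion of A2; extent ξ = 1.33X/2 mol/L.
Concentrations: [A2] = 1.33 − 1.33X; [A1] = 0.665X.
K = [A1] / ([A2]^2).
Equating to 0.6 L/mol: the physical root is X = 0.462.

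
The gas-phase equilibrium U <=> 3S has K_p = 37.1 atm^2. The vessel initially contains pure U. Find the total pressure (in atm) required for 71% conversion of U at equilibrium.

P = 2.55 atm

Let X = conversion of U (basis 1 mol U); extent of reaction ξ = X.
Species balance: n_U = 1 − X; n_S = 3X.
n_T = Σnᵢ = 1 + 2X.
K_p = p_S^3 / (p_U) with p_i = (n_i/n_T)·P.
At X = 0.71: the mole-fraction product g(X) = Π y_i^ν_i = 5.69. Since K_p = g(X)·P^{2}, P = (K_p/g)^(1/2) = (37.1/5.69)^(1/2) = 2.55 atm.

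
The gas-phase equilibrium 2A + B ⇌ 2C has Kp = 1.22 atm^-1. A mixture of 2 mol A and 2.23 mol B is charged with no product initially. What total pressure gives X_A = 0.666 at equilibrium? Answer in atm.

P = 7.43 atm

Basis: 2 mol A initially; let X = conversion of A. Extent ξ = X.
Species balance: n_A = 2 − 2X; n_B = 2.23 − X; n_C = 2X.
n_T = Σnᵢ = 4.23 − X.
Kp = p_C^2 / (p_A^2 p_B) with p_i = (n_i/n_T)·P.
At X = 0.666: the mole-fraction product g(X) = Π y_i^ν_i = 9.061. Since Kp = g(X)·P^{-1}, P = (g/Kp)^(1/1) = (9.061/1.22)^(1/1) = 7.43 atm.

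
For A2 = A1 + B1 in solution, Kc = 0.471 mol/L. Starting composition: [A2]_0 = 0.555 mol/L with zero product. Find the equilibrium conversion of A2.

X = 0.590

Let X = conversion of A2; extent ξ = 0.555·X mol/L.
Concentrations: [A2] = 0.555 − 0.555X; [A1] = 0.555X; [B1] = 0.555X.
Kc = [A1] [B1] / ([A2]).
Equating to 0.471 mol/L: the physical root is X = 0.590.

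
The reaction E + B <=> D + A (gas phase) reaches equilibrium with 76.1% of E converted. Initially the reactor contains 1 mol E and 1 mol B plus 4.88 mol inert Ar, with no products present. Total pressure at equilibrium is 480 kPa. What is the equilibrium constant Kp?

Take 1 mol E as basis and let X be its fractional conversion, so ξ = X.
Species balance: n_E = 1 − X; n_B = 1 − X; n_D = X; n_A = X; n_I = 4.88 (inert).
Total moles n_T = 6.88 (Δν = 0, constant).
At X = 0.761: n_E = 0.239, n_B = 0.239, n_D = 0.761, n_A = 0.761, n_T = 6.88.
p_i = (n_i/n_T)·P. Kp = p_D p_A / (p_E p_B) = 10.1.

Kp = 10.1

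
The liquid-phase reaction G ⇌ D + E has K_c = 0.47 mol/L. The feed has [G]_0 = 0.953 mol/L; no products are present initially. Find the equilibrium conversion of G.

Let X = conversion of G; extent ξ = 0.953·X mol/L.
Concentrations: [G] = 0.953 − 0.953X; [D] = 0.953X; [E] = 0.953X.
K_c = [D] [E] / ([G]).
Equating to 0.47 mol/L: the physical root is X = 0.498.

X = 0.498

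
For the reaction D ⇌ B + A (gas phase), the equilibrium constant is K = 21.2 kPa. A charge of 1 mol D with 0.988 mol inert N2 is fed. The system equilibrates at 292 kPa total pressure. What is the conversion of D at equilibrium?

X = 0.335

Basis: 1 mol D initially; let X = conversion of D. Extent ξ = X.
Species balance: n_D = 1 − X; n_B = X; n_A = X; n_I = 0.988 (inert).
n_T = Σnᵢ = 1.99 + X.
Mole fractions y_i = n_i/n_T; K = p_B p_A / (p_D) with p_i = y_i·P.
This yields a degree-2 equation in X; solving on (0,1), X = 0.335.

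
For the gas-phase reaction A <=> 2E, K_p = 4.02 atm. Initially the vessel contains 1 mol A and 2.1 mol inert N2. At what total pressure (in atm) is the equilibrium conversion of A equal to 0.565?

Let X = conversion of A (basis 1 mol A); extent of reaction ξ = X.
Moles: n_A = 1 − X; n_E = 2X; n_I = 2.1 (inert).
Total moles n_T = 3.1 + X.
K_p = p_E^2 / (p_A) with p_i = (n_i/n_T)·P.
At X = 0.565: the mole-fraction product g(X) = Π y_i^ν_i = 0.8009. Since K_p = g(X)·P^{1}, P = (K_p/g)^(1/1) = (4.02/0.8009)^(1/1) = 5.02 atm.

P = 5.02 atm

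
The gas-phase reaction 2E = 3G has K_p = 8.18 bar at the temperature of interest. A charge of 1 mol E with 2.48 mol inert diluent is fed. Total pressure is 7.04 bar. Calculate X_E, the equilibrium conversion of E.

Let X = conversion of E (basis 1 mol E); extent of reaction ξ = 0.5X.
At extent ξ: n_E = 1 − X; n_G = 1.5X; n_I = 2.48 (inert).
n_T = Σnᵢ = 3.48 + 0.5X.
With p_i = (n_i/n_T)P, K_p = p_G^3 / (p_E^2).
Substituting and setting equal to 8.18 bar gives a polynomial in X; the root in (0,1) is X = 0.596.

X = 0.596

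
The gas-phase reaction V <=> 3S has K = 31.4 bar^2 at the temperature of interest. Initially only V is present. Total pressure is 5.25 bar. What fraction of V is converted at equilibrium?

X = 0.437

Basis: 1 mol V initially; let X = conversion of V. Extent ξ = X.
Mole table: n_V = 1 − X; n_S = 3X.
Total moles n_T = 1 + 2X.
y_i = n_i/n_T, p_i = y_i·P. K = p_S^3 / (p_V).
Substituting and setting equal to 31.4 bar^2 gives a polynomial in X; the root in (0,1) is X = 0.437.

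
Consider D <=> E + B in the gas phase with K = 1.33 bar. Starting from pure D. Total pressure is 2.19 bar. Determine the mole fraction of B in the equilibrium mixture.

Let X = conversion of D (basis 1 mol D); extent of reaction ξ = X.
Moles: n_D = 1 − X; n_E = X; n_B = X.
n_T = Σnᵢ = 1 + X.
Mole fractions y_i = n_i/n_T; K = p_E p_B / (p_D) with p_i = y_i·P.
Substituting and setting equal to 1.33 bar gives a polynomial in X; the root in (0,1) is X = 0.615.
Then n_B = 0.615, n_T = 1.61, so y_B = 0.381.

y_B = 0.381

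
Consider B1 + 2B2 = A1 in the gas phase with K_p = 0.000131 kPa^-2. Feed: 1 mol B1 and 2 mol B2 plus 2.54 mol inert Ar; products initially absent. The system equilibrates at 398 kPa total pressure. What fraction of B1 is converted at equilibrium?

Take 1 mol B1 as basis and let X be its fractional conversion, so ξ = X.
At extent ξ: n_B1 = 1 − X; n_B2 = 2 − 2X; n_A1 = X; n_I = 2.54 (inert).
Total moles n_T = 5.54 − 2X.
With p_i = (n_i/n_T)P, K_p = p_A1 / (p_B1 p_B2^2).
This yields a degree-3 equation in X; solving on (0,1), X = 0.501.

X = 0.501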